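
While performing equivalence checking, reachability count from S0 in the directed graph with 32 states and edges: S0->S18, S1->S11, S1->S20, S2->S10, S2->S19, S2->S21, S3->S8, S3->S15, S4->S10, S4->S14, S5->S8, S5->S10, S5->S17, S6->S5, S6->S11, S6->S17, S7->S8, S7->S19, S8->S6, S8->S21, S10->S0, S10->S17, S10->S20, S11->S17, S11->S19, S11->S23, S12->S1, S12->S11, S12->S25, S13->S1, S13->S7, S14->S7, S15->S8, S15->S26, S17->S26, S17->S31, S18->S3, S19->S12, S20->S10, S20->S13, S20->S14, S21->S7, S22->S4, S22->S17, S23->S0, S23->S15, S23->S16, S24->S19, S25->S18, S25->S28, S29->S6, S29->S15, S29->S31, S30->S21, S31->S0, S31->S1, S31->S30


BFS from S0:
  layer 0: {S0}
  layer 1: {S18}
  layer 2: {S3}
  layer 3: {S8, S15}
  layer 4: {S6, S21, S26}
  layer 5: {S5, S7, S11, S17}
  layer 6: {S10, S19, S23, S31}
  layer 7: {S1, S12, S16, S20, S30}
  layer 8: {S13, S14, S25}
  layer 9: {S28}
Reachable set: {S0, S1, S3, S5, S6, S7, S8, S10, S11, S12, S13, S14, S15, S16, S17, S18, S19, S20, S21, S23, S25, S26, S28, S30, S31}
Count = 25

25


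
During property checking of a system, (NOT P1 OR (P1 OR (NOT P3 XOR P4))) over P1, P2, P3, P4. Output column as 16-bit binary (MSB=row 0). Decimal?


Formula: (NOT P1 OR (P1 OR (NOT P3 XOR P4))) over P1, P2, P3, P4 (16 rows)
Evaluate each row (bits = P1,P2,P3,P4, MSB first):
  row 0 [0000]: (NOT 0 OR (0 OR (NOT 0 XOR 0))) -> 1
  row 1 [0001]: (NOT 0 OR (0 OR (NOT 0 XOR 1))) -> 1
  row 2 [0010]: (NOT 0 OR (0 OR (NOT 1 XOR 0))) -> 1
  row 3 [0011]: (NOT 0 OR (0 OR (NOT 1 XOR 1))) -> 1
  row 4 [0100]: (NOT 0 OR (0 OR (NOT 0 XOR 0))) -> 1
  row 5 [0101]: (NOT 0 OR (0 OR (NOT 0 XOR 1))) -> 1
  row 6 [0110]: (NOT 0 OR (0 OR (NOT 1 XOR 0))) -> 1
  row 7 [0111]: (NOT 0 OR (0 OR (NOT 1 XOR 1))) -> 1
  row 8 [1000]: (NOT 1 OR (1 OR (NOT 0 XOR 0))) -> 1
  row 9 [1001]: (NOT 1 OR (1 OR (NOT 0 XOR 1))) -> 1
  row 10 [1010]: (NOT 1 OR (1 OR (NOT 1 XOR 0))) -> 1
  row 11 [1011]: (NOT 1 OR (1 OR (NOT 1 XOR 1))) -> 1
  row 12 [1100]: (NOT 1 OR (1 OR (NOT 0 XOR 0))) -> 1
  row 13 [1101]: (NOT 1 OR (1 OR (NOT 0 XOR 1))) -> 1
  row 14 [1110]: (NOT 1 OR (1 OR (NOT 1 XOR 0))) -> 1
  row 15 [1111]: (NOT 1 OR (1 OR (NOT 1 XOR 1))) -> 1
Full result column, 4 rows per line (P1,P2 fixed per line; P3,P4 runs 00..11 left to right):
  rows 0-3 [P1,P2=00]: 1111  = hex F
  rows 4-7 [P1,P2=01]: 1111  = hex F
  rows 8-11 [P1,P2=10]: 1111  = hex F
  rows 12-15 [P1,P2=11]: 1111  = hex F
Output column (row 0 .. row 15) = 1111111111111111
Output column grouped in 4s = 1111 1111 1111 1111 = 0xFFFF
Convert to decimal digit by digit (value = value*16 + digit):
  F -> 15
  15*16 + 15 (F) = 255
  255*16 + 15 (F) = 4095
  4095*16 + 15 (F) = 65535
Decimal = 65535

65535


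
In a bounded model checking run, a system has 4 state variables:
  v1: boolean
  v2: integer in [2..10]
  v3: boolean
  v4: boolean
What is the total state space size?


State space = product of domain sizes of all variables.
Domain sizes:
  v1 (boolean): 2
  v2 (integer in [2..10]): 9
  v3 (boolean): 2
  v4 (boolean): 2
Product = 2 * 9 * 2 * 2 = 72

72


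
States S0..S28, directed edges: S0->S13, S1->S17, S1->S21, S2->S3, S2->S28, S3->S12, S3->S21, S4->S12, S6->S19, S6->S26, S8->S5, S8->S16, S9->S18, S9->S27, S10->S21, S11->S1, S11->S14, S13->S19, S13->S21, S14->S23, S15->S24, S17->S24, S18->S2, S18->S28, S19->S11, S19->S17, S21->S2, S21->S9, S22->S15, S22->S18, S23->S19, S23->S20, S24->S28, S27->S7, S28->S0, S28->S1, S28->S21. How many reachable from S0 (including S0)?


BFS from S0:
  layer 0: {S0}
  layer 1: {S13}
  layer 2: {S19, S21}
  layer 3: {S2, S9, S11, S17}
  layer 4: {S1, S3, S14, S18, S24, S27, S28}
  layer 5: {S7, S12, S23}
  layer 6: {S20}
Reachable set: {S0, S1, S2, S3, S7, S9, S11, S12, S13, S14, S17, S18, S19, S20, S21, S23, S24, S27, S28}
Count = 19

19


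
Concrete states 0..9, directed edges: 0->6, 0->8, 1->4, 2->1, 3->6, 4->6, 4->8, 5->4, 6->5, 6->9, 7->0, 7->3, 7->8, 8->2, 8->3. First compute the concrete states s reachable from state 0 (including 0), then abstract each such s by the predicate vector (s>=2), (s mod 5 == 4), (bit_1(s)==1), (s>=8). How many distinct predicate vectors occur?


BFS from 0:
Concrete reachable: {0, 1, 2, 3, 4, 5, 6, 8, 9}
Abstract via predicates (s>=2), (s mod 5 == 4), (bit_1(s)==1), (s>=8):
  (0,0,0,0) <- {0, 1}
  (1,0,0,0) <- {5}
  (1,0,0,1) <- {8}
  (1,0,1,0) <- {2, 3, 6}
  (1,1,0,0) <- {4}
  (1,1,0,1) <- {9}
Distinct abstract states = 6

6


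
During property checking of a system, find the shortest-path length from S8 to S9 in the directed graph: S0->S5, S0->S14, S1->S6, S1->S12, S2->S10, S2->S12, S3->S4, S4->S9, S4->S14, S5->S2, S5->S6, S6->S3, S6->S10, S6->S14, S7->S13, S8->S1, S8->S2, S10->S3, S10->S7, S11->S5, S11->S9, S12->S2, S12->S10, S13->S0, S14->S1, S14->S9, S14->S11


BFS layer-by-layer from S8:
  dist 0: {S8}
  dist 1: {S1, S2}
  dist 2: {S6, S10, S12}
  dist 3: {S3, S7, S14}
  dist 4: {S4, S9, S11, S13}
  -> S9 reached at distance 4
Shortest path length = 4

4


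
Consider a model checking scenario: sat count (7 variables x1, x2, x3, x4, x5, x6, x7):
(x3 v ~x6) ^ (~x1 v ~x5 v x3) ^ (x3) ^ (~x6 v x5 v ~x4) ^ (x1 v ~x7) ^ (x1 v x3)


CNF with 6 clauses over 7 vars (128 assignments).
An assignment satisfies CNF iff every clause has >=1 true literal.
Check each row (bits = x1,x2,x3,x4,x5,x6,x7; clause T/F shown):
  row 0 [0000000]: clauses=TTFTTF -> 0
  row 1 [0000001]: clauses=TTFTFF -> 0
  row 2 [0000010]: clauses=FTFTTF -> 0
  row 3 [0000011]: clauses=FTFTFF -> 0
  row 4 [0000100]: clauses=TTFTTF -> 0
  (every remaining row is evaluated the same way; all 128 results are listed next)
Full result column, 8 rows per line (x1,x2,x3,x4 fixed per line; x5,x6,x7 runs 000..111 left to right):
  rows 0-7 [x1,x2,x3,x4=0000]: 00000000  (ones: 0)
  rows 8-15 [x1,x2,x3,x4=0001]: 00000000  (ones: 0)
  rows 16-23 [x1,x2,x3,x4=0010]: 10101010  (ones: 4)
  rows 24-31 [x1,x2,x3,x4=0011]: 10001010  (ones: 3)
  rows 32-39 [x1,x2,x3,x4=0100]: 00000000  (ones: 0)
  rows 40-47 [x1,x2,x3,x4=0101]: 00000000  (ones: 0)
  rows 48-55 [x1,x2,x3,x4=0110]: 10101010  (ones: 4)
  rows 56-63 [x1,x2,x3,x4=0111]: 10001010  (ones: 3)
  rows 64-71 [x1,x2,x3,x4=1000]: 00000000  (ones: 0)
  rows 72-79 [x1,x2,x3,x4=1001]: 00000000  (ones: 0)
  rows 80-87 [x1,x2,x3,x4=1010]: 11111111  (ones: 8)
  rows 88-95 [x1,x2,x3,x4=1011]: 11001111  (ones: 6)
  rows 96-103 [x1,x2,x3,x4=1100]: 00000000  (ones: 0)
  rows 104-111 [x1,x2,x3,x4=1101]: 00000000  (ones: 0)
  rows 112-119 [x1,x2,x3,x4=1110]: 11111111  (ones: 8)
  rows 120-127 [x1,x2,x3,x4=1111]: 11001111  (ones: 6)
Satisfying assignments = 0+0+4+3+0+0+4+3+0+0+8+6+0+0+8+6 = 42

42


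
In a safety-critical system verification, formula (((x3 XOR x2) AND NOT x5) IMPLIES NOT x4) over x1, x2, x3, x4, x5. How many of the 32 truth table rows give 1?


Formula: (((x3 XOR x2) AND NOT x5) IMPLIES NOT x4) over 5 vars (32 rows)
Evaluate each row (x1, x2, x3, x4, x5 as bits, MSB first):
  row 0 [00000]: (((0 XOR 0) AND NOT 0) IMPLIES NOT 0) -> 1
  row 1 [00001]: (((0 XOR 0) AND NOT 1) IMPLIES NOT 0) -> 1
  row 2 [00010]: (((0 XOR 0) AND NOT 0) IMPLIES NOT 1) -> 1
  row 3 [00011]: (((0 XOR 0) AND NOT 1) IMPLIES NOT 1) -> 1
  row 4 [00100]: (((1 XOR 0) AND NOT 0) IMPLIES NOT 0) -> 1
  row 5 [00101]: (((1 XOR 0) AND NOT 1) IMPLIES NOT 0) -> 1
  row 6 [00110]: (((1 XOR 0) AND NOT 0) IMPLIES NOT 1) -> 0
  row 7 [00111]: (((1 XOR 0) AND NOT 1) IMPLIES NOT 1) -> 1
  row 8 [01000]: (((0 XOR 1) AND NOT 0) IMPLIES NOT 0) -> 1
  row 9 [01001]: (((0 XOR 1) AND NOT 1) IMPLIES NOT 0) -> 1
  row 10 [01010]: (((0 XOR 1) AND NOT 0) IMPLIES NOT 1) -> 0
  row 11 [01011]: (((0 XOR 1) AND NOT 1) IMPLIES NOT 1) -> 1
  row 12 [01100]: (((1 XOR 1) AND NOT 0) IMPLIES NOT 0) -> 1
  row 13 [01101]: (((1 XOR 1) AND NOT 1) IMPLIES NOT 0) -> 1
  row 14 [01110]: (((1 XOR 1) AND NOT 0) IMPLIES NOT 1) -> 1
  row 15 [01111]: (((1 XOR 1) AND NOT 1) IMPLIES NOT 1) -> 1
  row 16 [10000]: (((0 XOR 0) AND NOT 0) IMPLIES NOT 0) -> 1
  row 17 [10001]: (((0 XOR 0) AND NOT 1) IMPLIES NOT 0) -> 1
  row 18 [10010]: (((0 XOR 0) AND NOT 0) IMPLIES NOT 1) -> 1
  row 19 [10011]: (((0 XOR 0) AND NOT 1) IMPLIES NOT 1) -> 1
  row 20 [10100]: (((1 XOR 0) AND NOT 0) IMPLIES NOT 0) -> 1
  row 21 [10101]: (((1 XOR 0) AND NOT 1) IMPLIES NOT 0) -> 1
  row 22 [10110]: (((1 XOR 0) AND NOT 0) IMPLIES NOT 1) -> 0
  row 23 [10111]: (((1 XOR 0) AND NOT 1) IMPLIES NOT 1) -> 1
  row 24 [11000]: (((0 XOR 1) AND NOT 0) IMPLIES NOT 0) -> 1
  row 25 [11001]: (((0 XOR 1) AND NOT 1) IMPLIES NOT 0) -> 1
  row 26 [11010]: (((0 XOR 1) AND NOT 0) IMPLIES NOT 1) -> 0
  row 27 [11011]: (((0 XOR 1) AND NOT 1) IMPLIES NOT 1) -> 1
  row 28 [11100]: (((1 XOR 1) AND NOT 0) IMPLIES NOT 0) -> 1
  row 29 [11101]: (((1 XOR 1) AND NOT 1) IMPLIES NOT 0) -> 1
  row 30 [11110]: (((1 XOR 1) AND NOT 0) IMPLIES NOT 1) -> 1
  row 31 [11111]: (((1 XOR 1) AND NOT 1) IMPLIES NOT 1) -> 1
Full result column, 8 rows per line (x1,x2 fixed per line; x3,x4,x5 runs 000..111 left to right):
  rows 0-7 [x1,x2=00]: 11111101  (ones: 7)
  rows 8-15 [x1,x2=01]: 11011111  (ones: 7)
  rows 16-23 [x1,x2=10]: 11111101  (ones: 7)
  rows 24-31 [x1,x2=11]: 11011111  (ones: 7)
Count of 1-rows = 7+7+7+7 = 28

28


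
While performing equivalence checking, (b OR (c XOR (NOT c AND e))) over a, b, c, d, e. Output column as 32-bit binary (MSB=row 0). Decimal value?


Formula: (b OR (c XOR (NOT c AND e))) over a, b, c, d, e (32 rows)
Evaluate each row (bits = a,b,c,d,e, MSB first):
  row 0 [00000]: (0 OR (0 XOR (NOT 0 AND 0))) -> 0
  row 1 [00001]: (0 OR (0 XOR (NOT 0 AND 1))) -> 1
  row 2 [00010]: (0 OR (0 XOR (NOT 0 AND 0))) -> 0
  row 3 [00011]: (0 OR (0 XOR (NOT 0 AND 1))) -> 1
  row 4 [00100]: (0 OR (1 XOR (NOT 1 AND 0))) -> 1
  row 5 [00101]: (0 OR (1 XOR (NOT 1 AND 1))) -> 1
  row 6 [00110]: (0 OR (1 XOR (NOT 1 AND 0))) -> 1
  row 7 [00111]: (0 OR (1 XOR (NOT 1 AND 1))) -> 1
  row 8 [01000]: (1 OR (0 XOR (NOT 0 AND 0))) -> 1
  row 9 [01001]: (1 OR (0 XOR (NOT 0 AND 1))) -> 1
  row 10 [01010]: (1 OR (0 XOR (NOT 0 AND 0))) -> 1
  row 11 [01011]: (1 OR (0 XOR (NOT 0 AND 1))) -> 1
  row 12 [01100]: (1 OR (1 XOR (NOT 1 AND 0))) -> 1
  row 13 [01101]: (1 OR (1 XOR (NOT 1 AND 1))) -> 1
  row 14 [01110]: (1 OR (1 XOR (NOT 1 AND 0))) -> 1
  row 15 [01111]: (1 OR (1 XOR (NOT 1 AND 1))) -> 1
  row 16 [10000]: (0 OR (0 XOR (NOT 0 AND 0))) -> 0
  row 17 [10001]: (0 OR (0 XOR (NOT 0 AND 1))) -> 1
  row 18 [10010]: (0 OR (0 XOR (NOT 0 AND 0))) -> 0
  row 19 [10011]: (0 OR (0 XOR (NOT 0 AND 1))) -> 1
  row 20 [10100]: (0 OR (1 XOR (NOT 1 AND 0))) -> 1
  row 21 [10101]: (0 OR (1 XOR (NOT 1 AND 1))) -> 1
  row 22 [10110]: (0 OR (1 XOR (NOT 1 AND 0))) -> 1
  row 23 [10111]: (0 OR (1 XOR (NOT 1 AND 1))) -> 1
  row 24 [11000]: (1 OR (0 XOR (NOT 0 AND 0))) -> 1
  row 25 [11001]: (1 OR (0 XOR (NOT 0 AND 1))) -> 1
  row 26 [11010]: (1 OR (0 XOR (NOT 0 AND 0))) -> 1
  row 27 [11011]: (1 OR (0 XOR (NOT 0 AND 1))) -> 1
  row 28 [11100]: (1 OR (1 XOR (NOT 1 AND 0))) -> 1
  row 29 [11101]: (1 OR (1 XOR (NOT 1 AND 1))) -> 1
  row 30 [11110]: (1 OR (1 XOR (NOT 1 AND 0))) -> 1
  row 31 [11111]: (1 OR (1 XOR (NOT 1 AND 1))) -> 1
Full result column, 4 rows per line (a,b,c fixed per line; d,e runs 00..11 left to right):
  rows 0-3 [a,b,c=000]: 0101  = hex 5
  rows 4-7 [a,b,c=001]: 1111  = hex F
  rows 8-11 [a,b,c=010]: 1111  = hex F
  rows 12-15 [a,b,c=011]: 1111  = hex F
  rows 16-19 [a,b,c=100]: 0101  = hex 5
  rows 20-23 [a,b,c=101]: 1111  = hex F
  rows 24-27 [a,b,c=110]: 1111  = hex F
  rows 28-31 [a,b,c=111]: 1111  = hex F
Output column (row 0 .. row 31) = 01011111111111110101111111111111
Output column grouped in 4s = 0101 1111 1111 1111 0101 1111 1111 1111 = 0x5FFF5FFF
Convert to decimal digit by digit (value = value*16 + digit):
  5 -> 5
  5*16 + 15 (F) = 95
  95*16 + 15 (F) = 1535
  1535*16 + 15 (F) = 24575
  24575*16 + 5 = 393205
  393205*16 + 15 (F) = 6291295
  6291295*16 + 15 (F) = 100660735
  100660735*16 + 15 (F) = 1610571775
Decimal = 1610571775

1610571775


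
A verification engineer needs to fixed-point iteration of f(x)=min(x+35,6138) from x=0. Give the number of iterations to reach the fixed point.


Step 1: x=0, cap=6138, increment=35
Step 2: x grows by 35 each step until capped at 6138; fixed point is x=6138
Step 3: iterations = ceil(6138/35) = 176

176


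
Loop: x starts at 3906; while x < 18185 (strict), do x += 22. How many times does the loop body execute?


Step 1: x goes from 3906 toward 18185 by 22; the body runs while x<18185, so iterations = ceil((bound-start)/step)
Step 2: Distance=14279
Step 3: ceil(14279/22)=650

650


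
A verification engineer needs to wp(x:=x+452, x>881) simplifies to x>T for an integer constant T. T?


Formula: wp(x:=E, P) = P[E/x] (substitute E for x in postcondition)
Step 1: Postcondition: x>881
Step 2: Substitute x+452 for x: x+452>881
Step 3: Solve for x: x > 881-452 = 429

429


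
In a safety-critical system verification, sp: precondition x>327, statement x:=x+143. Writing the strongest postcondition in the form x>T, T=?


Formula: sp(P, x:=E) = exists old_x. (x = E[old_x/x]) AND P[old_x/x] (old_x is the value of x before the assignment; eliminate old_x by solving x = E[old_x/x] for old_x)
Step 1: Precondition P: x>327, i.e. old_x > 327
Step 2: Assignment gives x = old_x + 143, so old_x = x - 143
Step 3: Substitute into P: x - 143 > 327
Step 4: Simplify: x > 327+143 = 470

470


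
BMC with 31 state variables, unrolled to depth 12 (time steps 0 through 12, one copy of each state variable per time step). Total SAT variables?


BMC unrolls to depth k, creating one copy of each state var for steps 0..k.
Step count = 12 + 1 = 13 (steps 0 through 12)
Vars per step = 31
Total = 31 * 13 = 403

403


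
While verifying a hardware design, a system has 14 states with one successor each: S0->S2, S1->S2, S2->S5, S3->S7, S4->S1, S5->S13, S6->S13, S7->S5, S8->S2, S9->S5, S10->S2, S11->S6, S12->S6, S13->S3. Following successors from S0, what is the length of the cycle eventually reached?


Trace from S0 until a state repeats:
  S0 -> S2 -> S5 -> S13 -> S3 -> S7 -> S5
S5 first seen at step 2, revisited at step 6.
Cycle length = 6 - 2 = 4

4


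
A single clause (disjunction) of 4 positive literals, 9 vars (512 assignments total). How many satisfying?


Step 1: Total=2^9=512
Step 2: Unsat when all 4 false: 2^5=32
Step 3: Sat=512-32=480

480


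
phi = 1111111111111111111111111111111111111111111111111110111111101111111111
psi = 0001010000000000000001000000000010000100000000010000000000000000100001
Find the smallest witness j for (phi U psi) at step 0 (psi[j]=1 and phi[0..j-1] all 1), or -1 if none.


(phi U psi) at 0: need smallest j with psi[j]=1 and phi[i]=1 for all i in [0,j).
Scan from step 0:
  step 0: phi=1, psi=0 -> continue
  step 1: phi=1, psi=0 -> continue
  step 2: phi=1, psi=0 -> continue
  step 3: psi=1 and phi held for [0,3) -> witness found
Witness step = 3

3


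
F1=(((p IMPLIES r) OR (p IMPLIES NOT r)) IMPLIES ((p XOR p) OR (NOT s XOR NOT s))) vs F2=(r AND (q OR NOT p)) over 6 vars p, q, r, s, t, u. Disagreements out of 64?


F1 = (((p IMPLIES r) OR (p IMPLIES NOT r)) IMPLIES ((p XOR p) OR (NOT s XOR NOT s)))
F2 = (r AND (q OR NOT p))
Evaluate both on each of 64 rows (bits = p,q,r,s,t,u):
  row 0 [000000]: F1=0 F2=0 -> 0
  row 1 [000001]: F1=0 F2=0 -> 0
  row 2 [000010]: F1=0 F2=0 -> 0
  row 3 [000011]: F1=0 F2=0 -> 0
  row 4 [000100]: F1=0 F2=0 -> 0
  (every remaining row is evaluated the same way; all 64 results are listed next)
Full result column, 8 rows per line (p,q,r fixed per line; s,t,u runs 000..111 left to right):
  rows 0-7 [p,q,r=000]: 00000000  (ones: 0)
  rows 8-15 [p,q,r=001]: 11111111  (ones: 8)
  rows 16-23 [p,q,r=010]: 00000000  (ones: 0)
  rows 24-31 [p,q,r=011]: 11111111  (ones: 8)
  rows 32-39 [p,q,r=100]: 00000000  (ones: 0)
  rows 40-47 [p,q,r=101]: 00000000  (ones: 0)
  rows 48-55 [p,q,r=110]: 00000000  (ones: 0)
  rows 56-63 [p,q,r=111]: 11111111  (ones: 8)
Disagreements = 0+8+0+8+0+0+0+8 = 24

24


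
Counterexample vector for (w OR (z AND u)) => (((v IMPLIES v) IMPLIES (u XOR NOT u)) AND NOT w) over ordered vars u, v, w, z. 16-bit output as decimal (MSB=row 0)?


F1 = (w OR (z AND u))
F2 = (((v IMPLIES v) IMPLIES (u XOR NOT u)) AND NOT w)
Counterexample to F1=>F2 is where F1=1 and F2=0.
Evaluate each row (bits = u,v,w,z, MSB first):
  row 0 [0000]: F1=0 F2=1 -> F1&~F2 -> 0
  row 1 [0001]: F1=0 F2=1 -> F1&~F2 -> 0
  row 2 [0010]: F1=1 F2=0 -> F1&~F2 -> 1
  row 3 [0011]: F1=1 F2=0 -> F1&~F2 -> 1
  row 4 [0100]: F1=0 F2=1 -> F1&~F2 -> 0
  row 5 [0101]: F1=0 F2=1 -> F1&~F2 -> 0
  row 6 [0110]: F1=1 F2=0 -> F1&~F2 -> 1
  row 7 [0111]: F1=1 F2=0 -> F1&~F2 -> 1
  row 8 [1000]: F1=0 F2=1 -> F1&~F2 -> 0
  row 9 [1001]: F1=1 F2=1 -> F1&~F2 -> 0
  row 10 [1010]: F1=1 F2=0 -> F1&~F2 -> 1
  row 11 [1011]: F1=1 F2=0 -> F1&~F2 -> 1
  row 12 [1100]: F1=0 F2=1 -> F1&~F2 -> 0
  row 13 [1101]: F1=1 F2=1 -> F1&~F2 -> 0
  row 14 [1110]: F1=1 F2=0 -> F1&~F2 -> 1
  row 15 [1111]: F1=1 F2=0 -> F1&~F2 -> 1
Full result column, 4 rows per line (u,v fixed per line; w,z runs 00..11 left to right):
  rows 0-3 [u,v=00]: 0011  = hex 3
  rows 4-7 [u,v=01]: 0011  = hex 3
  rows 8-11 [u,v=10]: 0011  = hex 3
  rows 12-15 [u,v=11]: 0011  = hex 3
Counterexample vector (row 0 .. row 15) = 0011001100110011
Output column grouped in 4s = 0011 0011 0011 0011 = 0x3333
Convert to decimal digit by digit (value = value*16 + digit):
  3 -> 3
  3*16 + 3 = 51
  51*16 + 3 = 819
  819*16 + 3 = 13107
Decimal = 13107

13107


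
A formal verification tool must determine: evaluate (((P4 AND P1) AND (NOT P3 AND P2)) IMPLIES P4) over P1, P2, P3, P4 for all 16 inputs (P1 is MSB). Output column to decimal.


Formula: (((P4 AND P1) AND (NOT P3 AND P2)) IMPLIES P4) over P1, P2, P3, P4 (16 rows)
Evaluate each row (bits = P1,P2,P3,P4, MSB first):
  row 0 [0000]: (((0 AND 0) AND (NOT 0 AND 0)) IMPLIES 0) -> 1
  row 1 [0001]: (((1 AND 0) AND (NOT 0 AND 0)) IMPLIES 1) -> 1
  row 2 [0010]: (((0 AND 0) AND (NOT 1 AND 0)) IMPLIES 0) -> 1
  row 3 [0011]: (((1 AND 0) AND (NOT 1 AND 0)) IMPLIES 1) -> 1
  row 4 [0100]: (((0 AND 0) AND (NOT 0 AND 1)) IMPLIES 0) -> 1
  row 5 [0101]: (((1 AND 0) AND (NOT 0 AND 1)) IMPLIES 1) -> 1
  row 6 [0110]: (((0 AND 0) AND (NOT 1 AND 1)) IMPLIES 0) -> 1
  row 7 [0111]: (((1 AND 0) AND (NOT 1 AND 1)) IMPLIES 1) -> 1
  row 8 [1000]: (((0 AND 1) AND (NOT 0 AND 0)) IMPLIES 0) -> 1
  row 9 [1001]: (((1 AND 1) AND (NOT 0 AND 0)) IMPLIES 1) -> 1
  row 10 [1010]: (((0 AND 1) AND (NOT 1 AND 0)) IMPLIES 0) -> 1
  row 11 [1011]: (((1 AND 1) AND (NOT 1 AND 0)) IMPLIES 1) -> 1
  row 12 [1100]: (((0 AND 1) AND (NOT 0 AND 1)) IMPLIES 0) -> 1
  row 13 [1101]: (((1 AND 1) AND (NOT 0 AND 1)) IMPLIES 1) -> 1
  row 14 [1110]: (((0 AND 1) AND (NOT 1 AND 1)) IMPLIES 0) -> 1
  row 15 [1111]: (((1 AND 1) AND (NOT 1 AND 1)) IMPLIES 1) -> 1
Full result column, 4 rows per line (P1,P2 fixed per line; P3,P4 runs 00..11 left to right):
  rows 0-3 [P1,P2=00]: 1111  = hex F
  rows 4-7 [P1,P2=01]: 1111  = hex F
  rows 8-11 [P1,P2=10]: 1111  = hex F
  rows 12-15 [P1,P2=11]: 1111  = hex F
Output column (row 0 .. row 15) = 1111111111111111
Output column grouped in 4s = 1111 1111 1111 1111 = 0xFFFF
Convert to decimal digit by digit (value = value*16 + digit):
  F -> 15
  15*16 + 15 (F) = 255
  255*16 + 15 (F) = 4095
  4095*16 + 15 (F) = 65535
Decimal = 65535

65535


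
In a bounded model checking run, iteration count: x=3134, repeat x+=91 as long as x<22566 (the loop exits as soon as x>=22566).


Step 1: x goes from 3134 toward 22566 by 91; the body runs while x<22566, so iterations = ceil((bound-start)/step)
Step 2: Distance=19432
Step 3: ceil(19432/91)=214

214


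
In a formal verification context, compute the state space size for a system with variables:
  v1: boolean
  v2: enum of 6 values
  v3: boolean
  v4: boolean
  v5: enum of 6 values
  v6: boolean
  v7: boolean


State space = product of domain sizes of all variables.
Domain sizes:
  v1 (boolean): 2
  v2 (enum of 6 values): 6
  v3 (boolean): 2
  v4 (boolean): 2
  v5 (enum of 6 values): 6
  v6 (boolean): 2
  v7 (boolean): 2
Product = 2 * 6 * 2 * 2 * 6 * 2 * 2 = 1152

1152


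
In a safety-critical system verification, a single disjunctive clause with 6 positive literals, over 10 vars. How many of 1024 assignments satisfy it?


Step 1: Total=2^10=1024
Step 2: Unsat when all 6 false: 2^4=16
Step 3: Sat=1024-16=1008

1008


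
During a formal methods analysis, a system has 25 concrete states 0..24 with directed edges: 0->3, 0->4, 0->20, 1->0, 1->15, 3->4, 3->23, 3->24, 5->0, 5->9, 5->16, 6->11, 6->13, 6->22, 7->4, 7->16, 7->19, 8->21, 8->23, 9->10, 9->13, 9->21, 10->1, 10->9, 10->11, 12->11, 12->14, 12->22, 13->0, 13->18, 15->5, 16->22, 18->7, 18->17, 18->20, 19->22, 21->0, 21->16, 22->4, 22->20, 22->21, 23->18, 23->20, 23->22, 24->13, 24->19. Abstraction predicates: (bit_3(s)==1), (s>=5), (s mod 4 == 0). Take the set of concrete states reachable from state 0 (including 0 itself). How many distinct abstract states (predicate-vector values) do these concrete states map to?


BFS from 0:
Concrete reachable: {0, 3, 4, 7, 13, 16, 17, 18, 19, 20, 21, 22, 23, 24}
Abstract via predicates (bit_3(s)==1), (s>=5), (s mod 4 == 0):
  (0,0,0) <- {3}
  (0,0,1) <- {0, 4}
  (0,1,0) <- {7, 17, 18, 19, 21, 22, 23}
  (0,1,1) <- {16, 20}
  (1,1,0) <- {13}
  (1,1,1) <- {24}
Distinct abstract states = 6

6


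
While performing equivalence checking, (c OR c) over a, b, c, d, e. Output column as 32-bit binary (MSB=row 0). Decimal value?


Formula: (c OR c) over a, b, c, d, e (32 rows)
Evaluate each row (bits = a,b,c,d,e, MSB first):
  row 0 [00000]: (0 OR 0) -> 0
  row 1 [00001]: (0 OR 0) -> 0
  row 2 [00010]: (0 OR 0) -> 0
  row 3 [00011]: (0 OR 0) -> 0
  row 4 [00100]: (1 OR 1) -> 1
  row 5 [00101]: (1 OR 1) -> 1
  row 6 [00110]: (1 OR 1) -> 1
  row 7 [00111]: (1 OR 1) -> 1
  row 8 [01000]: (0 OR 0) -> 0
  row 9 [01001]: (0 OR 0) -> 0
  row 10 [01010]: (0 OR 0) -> 0
  row 11 [01011]: (0 OR 0) -> 0
  row 12 [01100]: (1 OR 1) -> 1
  row 13 [01101]: (1 OR 1) -> 1
  row 14 [01110]: (1 OR 1) -> 1
  row 15 [01111]: (1 OR 1) -> 1
  row 16 [10000]: (0 OR 0) -> 0
  row 17 [10001]: (0 OR 0) -> 0
  row 18 [10010]: (0 OR 0) -> 0
  row 19 [10011]: (0 OR 0) -> 0
  row 20 [10100]: (1 OR 1) -> 1
  row 21 [10101]: (1 OR 1) -> 1
  row 22 [10110]: (1 OR 1) -> 1
  row 23 [10111]: (1 OR 1) -> 1
  row 24 [11000]: (0 OR 0) -> 0
  row 25 [11001]: (0 OR 0) -> 0
  row 26 [11010]: (0 OR 0) -> 0
  row 27 [11011]: (0 OR 0) -> 0
  row 28 [11100]: (1 OR 1) -> 1
  row 29 [11101]: (1 OR 1) -> 1
  row 30 [11110]: (1 OR 1) -> 1
  row 31 [11111]: (1 OR 1) -> 1
Full result column, 4 rows per line (a,b,c fixed per line; d,e runs 00..11 left to right):
  rows 0-3 [a,b,c=000]: 0000  = hex 0
  rows 4-7 [a,b,c=001]: 1111  = hex F
  rows 8-11 [a,b,c=010]: 0000  = hex 0
  rows 12-15 [a,b,c=011]: 1111  = hex F
  rows 16-19 [a,b,c=100]: 0000  = hex 0
  rows 20-23 [a,b,c=101]: 1111  = hex F
  rows 24-27 [a,b,c=110]: 0000  = hex 0
  rows 28-31 [a,b,c=111]: 1111  = hex F
Output column (row 0 .. row 31) = 00001111000011110000111100001111
Output column grouped in 4s = 0000 1111 0000 1111 0000 1111 0000 1111 = 0x0F0F0F0F
Convert to decimal digit by digit (value = value*16 + digit):
  0 -> 0
  0*16 + 15 (F) = 15
  15*16 + 0 = 240
  240*16 + 15 (F) = 3855
  3855*16 + 0 = 61680
  61680*16 + 15 (F) = 986895
  986895*16 + 0 = 15790320
  15790320*16 + 15 (F) = 252645135
Decimal = 252645135

252645135


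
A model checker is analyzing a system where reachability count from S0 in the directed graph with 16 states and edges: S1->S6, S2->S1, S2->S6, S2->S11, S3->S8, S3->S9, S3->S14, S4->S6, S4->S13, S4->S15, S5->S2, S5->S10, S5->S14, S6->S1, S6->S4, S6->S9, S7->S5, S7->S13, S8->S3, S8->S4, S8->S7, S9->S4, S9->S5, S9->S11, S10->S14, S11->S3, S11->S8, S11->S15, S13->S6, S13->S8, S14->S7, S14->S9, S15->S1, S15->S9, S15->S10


BFS from S0:
  layer 0: {S0}
Reachable set: {S0}
Count = 1

1


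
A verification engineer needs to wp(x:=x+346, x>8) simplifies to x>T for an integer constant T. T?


Formula: wp(x:=E, P) = P[E/x] (substitute E for x in postcondition)
Step 1: Postcondition: x>8
Step 2: Substitute x+346 for x: x+346>8
Step 3: Solve for x: x > 8-346 = -338

-338


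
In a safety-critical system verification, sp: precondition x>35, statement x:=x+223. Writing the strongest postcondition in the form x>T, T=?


Formula: sp(P, x:=E) = exists old_x. (x = E[old_x/x]) AND P[old_x/x] (old_x is the value of x before the assignment; eliminate old_x by solving x = E[old_x/x] for old_x)
Step 1: Precondition P: x>35, i.e. old_x > 35
Step 2: Assignment gives x = old_x + 223, so old_x = x - 223
Step 3: Substitute into P: x - 223 > 35
Step 4: Simplify: x > 35+223 = 258

258


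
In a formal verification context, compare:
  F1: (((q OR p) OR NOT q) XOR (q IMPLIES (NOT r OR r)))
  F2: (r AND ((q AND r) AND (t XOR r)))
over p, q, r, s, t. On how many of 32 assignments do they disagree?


F1 = (((q OR p) OR NOT q) XOR (q IMPLIES (NOT r OR r)))
F2 = (r AND ((q AND r) AND (t XOR r)))
Evaluate both on each of 32 rows (bits = p,q,r,s,t):
  row 0 [00000]: F1=0 F2=0 -> 0
  row 1 [00001]: F1=0 F2=0 -> 0
  row 2 [00010]: F1=0 F2=0 -> 0
  row 3 [00011]: F1=0 F2=0 -> 0
  row 4 [00100]: F1=0 F2=0 -> 0
  row 5 [00101]: F1=0 F2=0 -> 0
  row 6 [00110]: F1=0 F2=0 -> 0
  row 7 [00111]: F1=0 F2=0 -> 0
  row 8 [01000]: F1=0 F2=0 -> 0
  row 9 [01001]: F1=0 F2=0 -> 0
  row 10 [01010]: F1=0 F2=0 -> 0
  row 11 [01011]: F1=0 F2=0 -> 0
  row 12 [01100]: F1=0 F2=1 (differ) -> 1
  row 13 [01101]: F1=0 F2=0 -> 0
  row 14 [01110]: F1=0 F2=1 (differ) -> 1
  row 15 [01111]: F1=0 F2=0 -> 0
  row 16 [10000]: F1=0 F2=0 -> 0
  row 17 [10001]: F1=0 F2=0 -> 0
  row 18 [10010]: F1=0 F2=0 -> 0
  row 19 [10011]: F1=0 F2=0 -> 0
  row 20 [10100]: F1=0 F2=0 -> 0
  row 21 [10101]: F1=0 F2=0 -> 0
  row 22 [10110]: F1=0 F2=0 -> 0
  row 23 [10111]: F1=0 F2=0 -> 0
  row 24 [11000]: F1=0 F2=0 -> 0
  row 25 [11001]: F1=0 F2=0 -> 0
  row 26 [11010]: F1=0 F2=0 -> 0
  row 27 [11011]: F1=0 F2=0 -> 0
  row 28 [11100]: F1=0 F2=1 (differ) -> 1
  row 29 [11101]: F1=0 F2=0 -> 0
  row 30 [11110]: F1=0 F2=1 (differ) -> 1
  row 31 [11111]: F1=0 F2=0 -> 0
Full result column, 8 rows per line (p,q fixed per line; r,s,t runs 000..111 left to right):
  rows 0-7 [p,q=00]: 00000000  (ones: 0)
  rows 8-15 [p,q=01]: 00001010  (ones: 2)
  rows 16-23 [p,q=10]: 00000000  (ones: 0)
  rows 24-31 [p,q=11]: 00001010  (ones: 2)
Disagreements = 0+2+0+2 = 4

4


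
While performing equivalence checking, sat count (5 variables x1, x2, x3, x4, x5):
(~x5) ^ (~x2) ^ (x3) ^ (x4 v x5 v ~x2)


CNF with 4 clauses over 5 vars (32 assignments).
An assignment satisfies CNF iff every clause has >=1 true literal.
Check each row (bits = x1,x2,x3,x4,x5; clause T/F shown):
  row 0 [00000]: clauses=TTFT -> 0
  row 1 [00001]: clauses=FTFT -> 0
  row 2 [00010]: clauses=TTFT -> 0
  row 3 [00011]: clauses=FTFT -> 0
  row 4 [00100]: clauses=TTTT -> 1
  row 5 [00101]: clauses=FTTT -> 0
  row 6 [00110]: clauses=TTTT -> 1
  row 7 [00111]: clauses=FTTT -> 0
  row 8 [01000]: clauses=TFFF -> 0
  row 9 [01001]: clauses=FFFT -> 0
  row 10 [01010]: clauses=TFFT -> 0
  row 11 [01011]: clauses=FFFT -> 0
  row 12 [01100]: clauses=TFTF -> 0
  row 13 [01101]: clauses=FFTT -> 0
  row 14 [01110]: clauses=TFTT -> 0
  row 15 [01111]: clauses=FFTT -> 0
  row 16 [10000]: clauses=TTFT -> 0
  row 17 [10001]: clauses=FTFT -> 0
  row 18 [10010]: clauses=TTFT -> 0
  row 19 [10011]: clauses=FTFT -> 0
  row 20 [10100]: clauses=TTTT -> 1
  row 21 [10101]: clauses=FTTT -> 0
  row 22 [10110]: clauses=TTTT -> 1
  row 23 [10111]: clauses=FTTT -> 0
  row 24 [11000]: clauses=TFFF -> 0
  row 25 [11001]: clauses=FFFT -> 0
  row 26 [11010]: clauses=TFFT -> 0
  row 27 [11011]: clauses=FFFT -> 0
  row 28 [11100]: clauses=TFTF -> 0
  row 29 [11101]: clauses=FFTT -> 0
  row 30 [11110]: clauses=TFTT -> 0
  row 31 [11111]: clauses=FFTT -> 0
Full result column, 8 rows per line (x1,x2 fixed per line; x3,x4,x5 runs 000..111 left to right):
  rows 0-7 [x1,x2=00]: 00001010  (ones: 2)
  rows 8-15 [x1,x2=01]: 00000000  (ones: 0)
  rows 16-23 [x1,x2=10]: 00001010  (ones: 2)
  rows 24-31 [x1,x2=11]: 00000000  (ones: 0)
Satisfying assignments = 2+0+2+0 = 4

4


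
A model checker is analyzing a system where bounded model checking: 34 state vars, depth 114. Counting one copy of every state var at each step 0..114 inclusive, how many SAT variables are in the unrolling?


BMC unrolls to depth k, creating one copy of each state var for steps 0..k.
Step count = 114 + 1 = 115 (steps 0 through 114)
Vars per step = 34
Total = 34 * 115 = 3910

3910


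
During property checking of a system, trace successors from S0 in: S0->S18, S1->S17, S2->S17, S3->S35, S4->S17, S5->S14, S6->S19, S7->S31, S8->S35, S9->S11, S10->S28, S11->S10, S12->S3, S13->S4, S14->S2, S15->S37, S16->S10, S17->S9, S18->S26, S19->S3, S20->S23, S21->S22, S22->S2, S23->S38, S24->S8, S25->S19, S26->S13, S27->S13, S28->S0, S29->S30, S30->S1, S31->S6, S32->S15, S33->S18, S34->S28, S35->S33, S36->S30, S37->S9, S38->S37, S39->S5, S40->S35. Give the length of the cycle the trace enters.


Trace from S0 until a state repeats:
  S0 -> S18 -> S26 -> S13 -> S4 -> S17 -> S9 -> S11 -> S10 -> S28 -> S0
S0 first seen at step 0, revisited at step 10.
Cycle length = 10 - 0 = 10

10


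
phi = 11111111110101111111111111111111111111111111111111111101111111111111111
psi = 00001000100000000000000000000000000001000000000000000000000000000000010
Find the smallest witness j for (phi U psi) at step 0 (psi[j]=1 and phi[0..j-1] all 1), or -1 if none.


(phi U psi) at 0: need smallest j with psi[j]=1 and phi[i]=1 for all i in [0,j).
Scan from step 0:
  step 0: phi=1, psi=0 -> continue
  step 1: phi=1, psi=0 -> continue
  step 2: phi=1, psi=0 -> continue
  step 3: phi=1, psi=0 -> continue
  step 4: psi=1 and phi held for [0,4) -> witness found
Witness step = 4

4


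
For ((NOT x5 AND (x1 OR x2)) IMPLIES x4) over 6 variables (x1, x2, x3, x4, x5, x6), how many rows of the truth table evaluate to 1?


Formula: ((NOT x5 AND (x1 OR x2)) IMPLIES x4) over 6 vars (64 rows)
Evaluate each row (x1, x2, x3, x4, x5, x6 as bits, MSB first):
  row 0 [000000]: ((NOT 0 AND (0 OR 0)) IMPLIES 0) -> 1
  row 1 [000001]: ((NOT 0 AND (0 OR 0)) IMPLIES 0) -> 1
  row 2 [000010]: ((NOT 1 AND (0 OR 0)) IMPLIES 0) -> 1
  row 3 [000011]: ((NOT 1 AND (0 OR 0)) IMPLIES 0) -> 1
  row 4 [000100]: ((NOT 0 AND (0 OR 0)) IMPLIES 1) -> 1
  (every remaining row is evaluated the same way; all 64 results are listed next)
Full result column, 8 rows per line (x1,x2,x3 fixed per line; x4,x5,x6 runs 000..111 left to right):
  rows 0-7 [x1,x2,x3=000]: 11111111  (ones: 8)
  rows 8-15 [x1,x2,x3=001]: 11111111  (ones: 8)
  rows 16-23 [x1,x2,x3=010]: 00111111  (ones: 6)
  rows 24-31 [x1,x2,x3=011]: 00111111  (ones: 6)
  rows 32-39 [x1,x2,x3=100]: 00111111  (ones: 6)
  rows 40-47 [x1,x2,x3=101]: 00111111  (ones: 6)
  rows 48-55 [x1,x2,x3=110]: 00111111  (ones: 6)
  rows 56-63 [x1,x2,x3=111]: 00111111  (ones: 6)
Count of 1-rows = 8+8+6+6+6+6+6+6 = 52

52


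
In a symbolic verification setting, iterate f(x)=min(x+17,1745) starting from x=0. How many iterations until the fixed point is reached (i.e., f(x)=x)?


Step 1: x=0, cap=1745, increment=17
Step 2: x grows by 17 each step until capped at 1745; fixed point is x=1745
Step 3: iterations = ceil(1745/17) = 103

103


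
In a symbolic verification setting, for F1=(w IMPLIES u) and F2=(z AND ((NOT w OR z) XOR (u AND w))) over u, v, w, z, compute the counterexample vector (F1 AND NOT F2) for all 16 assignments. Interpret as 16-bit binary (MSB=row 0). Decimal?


F1 = (w IMPLIES u)
F2 = (z AND ((NOT w OR z) XOR (u AND w)))
Counterexample to F1=>F2 is where F1=1 and F2=0.
Evaluate each row (bits = u,v,w,z, MSB first):
  row 0 [0000]: F1=1 F2=0 -> F1&~F2 -> 1
  row 1 [0001]: F1=1 F2=1 -> F1&~F2 -> 0
  row 2 [0010]: F1=0 F2=0 -> F1&~F2 -> 0
  row 3 [0011]: F1=0 F2=1 -> F1&~F2 -> 0
  row 4 [0100]: F1=1 F2=0 -> F1&~F2 -> 1
  row 5 [0101]: F1=1 F2=1 -> F1&~F2 -> 0
  row 6 [0110]: F1=0 F2=0 -> F1&~F2 -> 0
  row 7 [0111]: F1=0 F2=1 -> F1&~F2 -> 0
  row 8 [1000]: F1=1 F2=0 -> F1&~F2 -> 1
  row 9 [1001]: F1=1 F2=1 -> F1&~F2 -> 0
  row 10 [1010]: F1=1 F2=0 -> F1&~F2 -> 1
  row 11 [1011]: F1=1 F2=0 -> F1&~F2 -> 1
  row 12 [1100]: F1=1 F2=0 -> F1&~F2 -> 1
  row 13 [1101]: F1=1 F2=1 -> F1&~F2 -> 0
  row 14 [1110]: F1=1 F2=0 -> F1&~F2 -> 1
  row 15 [1111]: F1=1 F2=0 -> F1&~F2 -> 1
Full result column, 4 rows per line (u,v fixed per line; w,z runs 00..11 left to right):
  rows 0-3 [u,v=00]: 1000  = hex 8
  rows 4-7 [u,v=01]: 1000  = hex 8
  rows 8-11 [u,v=10]: 1011  = hex B
  rows 12-15 [u,v=11]: 1011  = hex B
Counterexample vector (row 0 .. row 15) = 1000100010111011
Output column grouped in 4s = 1000 1000 1011 1011 = 0x88BB
Convert to decimal digit by digit (value = value*16 + digit):
  8 -> 8
  8*16 + 8 = 136
  136*16 + 11 (B) = 2187
  2187*16 + 11 (B) = 35003
Decimal = 35003

35003


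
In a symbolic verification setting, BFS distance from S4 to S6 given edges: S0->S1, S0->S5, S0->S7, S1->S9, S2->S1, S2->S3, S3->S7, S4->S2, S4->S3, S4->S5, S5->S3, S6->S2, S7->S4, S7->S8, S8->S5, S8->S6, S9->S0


BFS layer-by-layer from S4:
  dist 0: {S4}
  dist 1: {S2, S3, S5}
  dist 2: {S1, S7}
  dist 3: {S8, S9}
  dist 4: {S0, S6}
  -> S6 reached at distance 4
Shortest path length = 4

4


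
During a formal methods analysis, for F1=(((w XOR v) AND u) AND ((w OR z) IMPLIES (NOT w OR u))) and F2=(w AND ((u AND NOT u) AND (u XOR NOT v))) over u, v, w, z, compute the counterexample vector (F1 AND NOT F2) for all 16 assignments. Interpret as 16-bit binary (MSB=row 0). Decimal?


F1 = (((w XOR v) AND u) AND ((w OR z) IMPLIES (NOT w OR u)))
F2 = (w AND ((u AND NOT u) AND (u XOR NOT v)))
Counterexample to F1=>F2 is where F1=1 and F2=0.
Evaluate each row (bits = u,v,w,z, MSB first):
  row 0 [0000]: F1=0 F2=0 -> F1&~F2 -> 0
  row 1 [0001]: F1=0 F2=0 -> F1&~F2 -> 0
  row 2 [0010]: F1=0 F2=0 -> F1&~F2 -> 0
  row 3 [0011]: F1=0 F2=0 -> F1&~F2 -> 0
  row 4 [0100]: F1=0 F2=0 -> F1&~F2 -> 0
  row 5 [0101]: F1=0 F2=0 -> F1&~F2 -> 0
  row 6 [0110]: F1=0 F2=0 -> F1&~F2 -> 0
  row 7 [0111]: F1=0 F2=0 -> F1&~F2 -> 0
  row 8 [1000]: F1=0 F2=0 -> F1&~F2 -> 0
  row 9 [1001]: F1=0 F2=0 -> F1&~F2 -> 0
  row 10 [1010]: F1=1 F2=0 -> F1&~F2 -> 1
  row 11 [1011]: F1=1 F2=0 -> F1&~F2 -> 1
  row 12 [1100]: F1=1 F2=0 -> F1&~F2 -> 1
  row 13 [1101]: F1=1 F2=0 -> F1&~F2 -> 1
  row 14 [1110]: F1=0 F2=0 -> F1&~F2 -> 0
  row 15 [1111]: F1=0 F2=0 -> F1&~F2 -> 0
Full result column, 4 rows per line (u,v fixed per line; w,z runs 00..11 left to right):
  rows 0-3 [u,v=00]: 0000  = hex 0
  rows 4-7 [u,v=01]: 0000  = hex 0
  rows 8-11 [u,v=10]: 0011  = hex 3
  rows 12-15 [u,v=11]: 1100  = hex C
Counterexample vector (row 0 .. row 15) = 0000000000111100
Output column grouped in 4s = 0000 0000 0011 1100 = 0x003C
Convert to decimal digit by digit (value = value*16 + digit):
  0 -> 0
  0*16 + 0 = 0
  0*16 + 3 = 3
  3*16 + 12 (C) = 60
Decimal = 60

60


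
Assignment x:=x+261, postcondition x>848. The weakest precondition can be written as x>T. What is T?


Formula: wp(x:=E, P) = P[E/x] (substitute E for x in postcondition)
Step 1: Postcondition: x>848
Step 2: Substitute x+261 for x: x+261>848
Step 3: Solve for x: x > 848-261 = 587

587


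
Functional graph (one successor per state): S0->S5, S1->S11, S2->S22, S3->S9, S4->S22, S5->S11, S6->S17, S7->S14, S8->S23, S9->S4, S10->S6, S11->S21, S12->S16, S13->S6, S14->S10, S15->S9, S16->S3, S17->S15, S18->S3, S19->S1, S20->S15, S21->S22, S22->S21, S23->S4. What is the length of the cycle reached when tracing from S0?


Trace from S0 until a state repeats:
  S0 -> S5 -> S11 -> S21 -> S22 -> S21
S21 first seen at step 3, revisited at step 5.
Cycle length = 5 - 3 = 2

2


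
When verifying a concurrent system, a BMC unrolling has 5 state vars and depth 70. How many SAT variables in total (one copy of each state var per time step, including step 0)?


BMC unrolls to depth k, creating one copy of each state var for steps 0..k.
Step count = 70 + 1 = 71 (steps 0 through 70)
Vars per step = 5
Total = 5 * 71 = 355

355


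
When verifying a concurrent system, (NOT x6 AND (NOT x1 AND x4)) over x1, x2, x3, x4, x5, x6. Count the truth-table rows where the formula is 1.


Formula: (NOT x6 AND (NOT x1 AND x4)) over 6 vars (64 rows)
Evaluate each row (x1, x2, x3, x4, x5, x6 as bits, MSB first):
  row 0 [000000]: (NOT 0 AND (NOT 0 AND 0)) -> 0
  row 1 [000001]: (NOT 1 AND (NOT 0 AND 0)) -> 0
  row 2 [000010]: (NOT 0 AND (NOT 0 AND 0)) -> 0
  row 3 [000011]: (NOT 1 AND (NOT 0 AND 0)) -> 0
  row 4 [000100]: (NOT 0 AND (NOT 0 AND 1)) -> 1
  (every remaining row is evaluated the same way; all 64 results are listed next)
Full result column, 8 rows per line (x1,x2,x3 fixed per line; x4,x5,x6 runs 000..111 left to right):
  rows 0-7 [x1,x2,x3=000]: 00001010  (ones: 2)
  rows 8-15 [x1,x2,x3=001]: 00001010  (ones: 2)
  rows 16-23 [x1,x2,x3=010]: 00001010  (ones: 2)
  rows 24-31 [x1,x2,x3=011]: 00001010  (ones: 2)
  rows 32-39 [x1,x2,x3=100]: 00000000  (ones: 0)
  rows 40-47 [x1,x2,x3=101]: 00000000  (ones: 0)
  rows 48-55 [x1,x2,x3=110]: 00000000  (ones: 0)
  rows 56-63 [x1,x2,x3=111]: 00000000  (ones: 0)
Count of 1-rows = 2+2+2+2+0+0+0+0 = 8

8


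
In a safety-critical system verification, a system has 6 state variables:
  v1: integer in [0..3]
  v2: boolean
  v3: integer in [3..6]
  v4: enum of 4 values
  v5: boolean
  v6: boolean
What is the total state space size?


State space = product of domain sizes of all variables.
Domain sizes:
  v1 (integer in [0..3]): 4
  v2 (boolean): 2
  v3 (integer in [3..6]): 4
  v4 (enum of 4 values): 4
  v5 (boolean): 2
  v6 (boolean): 2
Product = 4 * 2 * 4 * 4 * 2 * 2 = 512

512


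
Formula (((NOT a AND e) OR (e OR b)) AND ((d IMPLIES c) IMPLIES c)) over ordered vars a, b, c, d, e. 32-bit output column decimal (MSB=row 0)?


Formula: (((NOT a AND e) OR (e OR b)) AND ((d IMPLIES c) IMPLIES c)) over a, b, c, d, e (32 rows)
Evaluate each row (bits = a,b,c,d,e, MSB first):
  row 0 [00000]: (((NOT 0 AND 0) OR (0 OR 0)) AND ((0 IMPLIES 0) IMPLIES 0)) -> 0
  row 1 [00001]: (((NOT 0 AND 1) OR (1 OR 0)) AND ((0 IMPLIES 0) IMPLIES 0)) -> 0
  row 2 [00010]: (((NOT 0 AND 0) OR (0 OR 0)) AND ((1 IMPLIES 0) IMPLIES 0)) -> 0
  row 3 [00011]: (((NOT 0 AND 1) OR (1 OR 0)) AND ((1 IMPLIES 0) IMPLIES 0)) -> 1
  row 4 [00100]: (((NOT 0 AND 0) OR (0 OR 0)) AND ((0 IMPLIES 1) IMPLIES 1)) -> 0
  row 5 [00101]: (((NOT 0 AND 1) OR (1 OR 0)) AND ((0 IMPLIES 1) IMPLIES 1)) -> 1
  row 6 [00110]: (((NOT 0 AND 0) OR (0 OR 0)) AND ((1 IMPLIES 1) IMPLIES 1)) -> 0
  row 7 [00111]: (((NOT 0 AND 1) OR (1 OR 0)) AND ((1 IMPLIES 1) IMPLIES 1)) -> 1
  row 8 [01000]: (((NOT 0 AND 0) OR (0 OR 1)) AND ((0 IMPLIES 0) IMPLIES 0)) -> 0
  row 9 [01001]: (((NOT 0 AND 1) OR (1 OR 1)) AND ((0 IMPLIES 0) IMPLIES 0)) -> 0
  row 10 [01010]: (((NOT 0 AND 0) OR (0 OR 1)) AND ((1 IMPLIES 0) IMPLIES 0)) -> 1
  row 11 [01011]: (((NOT 0 AND 1) OR (1 OR 1)) AND ((1 IMPLIES 0) IMPLIES 0)) -> 1
  row 12 [01100]: (((NOT 0 AND 0) OR (0 OR 1)) AND ((0 IMPLIES 1) IMPLIES 1)) -> 1
  row 13 [01101]: (((NOT 0 AND 1) OR (1 OR 1)) AND ((0 IMPLIES 1) IMPLIES 1)) -> 1
  row 14 [01110]: (((NOT 0 AND 0) OR (0 OR 1)) AND ((1 IMPLIES 1) IMPLIES 1)) -> 1
  row 15 [01111]: (((NOT 0 AND 1) OR (1 OR 1)) AND ((1 IMPLIES 1) IMPLIES 1)) -> 1
  row 16 [10000]: (((NOT 1 AND 0) OR (0 OR 0)) AND ((0 IMPLIES 0) IMPLIES 0)) -> 0
  row 17 [10001]: (((NOT 1 AND 1) OR (1 OR 0)) AND ((0 IMPLIES 0) IMPLIES 0)) -> 0
  row 18 [10010]: (((NOT 1 AND 0) OR (0 OR 0)) AND ((1 IMPLIES 0) IMPLIES 0)) -> 0
  row 19 [10011]: (((NOT 1 AND 1) OR (1 OR 0)) AND ((1 IMPLIES 0) IMPLIES 0)) -> 1
  row 20 [10100]: (((NOT 1 AND 0) OR (0 OR 0)) AND ((0 IMPLIES 1) IMPLIES 1)) -> 0
  row 21 [10101]: (((NOT 1 AND 1) OR (1 OR 0)) AND ((0 IMPLIES 1) IMPLIES 1)) -> 1
  row 22 [10110]: (((NOT 1 AND 0) OR (0 OR 0)) AND ((1 IMPLIES 1) IMPLIES 1)) -> 0
  row 23 [10111]: (((NOT 1 AND 1) OR (1 OR 0)) AND ((1 IMPLIES 1) IMPLIES 1)) -> 1
  row 24 [11000]: (((NOT 1 AND 0) OR (0 OR 1)) AND ((0 IMPLIES 0) IMPLIES 0)) -> 0
  row 25 [11001]: (((NOT 1 AND 1) OR (1 OR 1)) AND ((0 IMPLIES 0) IMPLIES 0)) -> 0
  row 26 [11010]: (((NOT 1 AND 0) OR (0 OR 1)) AND ((1 IMPLIES 0) IMPLIES 0)) -> 1
  row 27 [11011]: (((NOT 1 AND 1) OR (1 OR 1)) AND ((1 IMPLIES 0) IMPLIES 0)) -> 1
  row 28 [11100]: (((NOT 1 AND 0) OR (0 OR 1)) AND ((0 IMPLIES 1) IMPLIES 1)) -> 1
  row 29 [11101]: (((NOT 1 AND 1) OR (1 OR 1)) AND ((0 IMPLIES 1) IMPLIES 1)) -> 1
  row 30 [11110]: (((NOT 1 AND 0) OR (0 OR 1)) AND ((1 IMPLIES 1) IMPLIES 1)) -> 1
  row 31 [11111]: (((NOT 1 AND 1) OR (1 OR 1)) AND ((1 IMPLIES 1) IMPLIES 1)) -> 1
Full result column, 4 rows per line (a,b,c fixed per line; d,e runs 00..11 left to right):
  rows 0-3 [a,b,c=000]: 0001  = hex 1
  rows 4-7 [a,b,c=001]: 0101  = hex 5
  rows 8-11 [a,b,c=010]: 0011  = hex 3
  rows 12-15 [a,b,c=011]: 1111  = hex F
  rows 16-19 [a,b,c=100]: 0001  = hex 1
  rows 20-23 [a,b,c=101]: 0101  = hex 5
  rows 24-27 [a,b,c=110]: 0011  = hex 3
  rows 28-31 [a,b,c=111]: 1111  = hex F
Output column (row 0 .. row 31) = 00010101001111110001010100111111
Output column grouped in 4s = 0001 0101 0011 1111 0001 0101 0011 1111 = 0x153F153F
Convert to decimal digit by digit (value = value*16 + digit):
  1 -> 1
  1*16 + 5 = 21
  21*16 + 3 = 339
  339*16 + 15 (F) = 5439
  5439*16 + 1 = 87025
  87025*16 + 5 = 1392405
  1392405*16 + 3 = 22278483
  22278483*16 + 15 (F) = 356455743
Decimal = 356455743

356455743
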